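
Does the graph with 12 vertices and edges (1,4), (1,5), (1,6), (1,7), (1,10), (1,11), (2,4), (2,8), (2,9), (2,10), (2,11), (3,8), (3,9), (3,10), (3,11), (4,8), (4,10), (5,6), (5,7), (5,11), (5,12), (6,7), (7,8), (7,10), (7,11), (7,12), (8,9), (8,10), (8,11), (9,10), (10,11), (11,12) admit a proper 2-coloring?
No (odd cycle of length 3: 7 -> 1 -> 11 -> 7)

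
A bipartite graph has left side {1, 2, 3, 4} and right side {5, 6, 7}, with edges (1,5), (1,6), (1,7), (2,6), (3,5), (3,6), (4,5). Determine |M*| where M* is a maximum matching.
3 (matching: (1,7), (2,6), (3,5); upper bound min(|L|,|R|) = min(4,3) = 3)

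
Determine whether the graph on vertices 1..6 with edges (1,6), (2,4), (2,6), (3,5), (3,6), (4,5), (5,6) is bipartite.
No (odd cycle of length 3: 5 -> 6 -> 3 -> 5)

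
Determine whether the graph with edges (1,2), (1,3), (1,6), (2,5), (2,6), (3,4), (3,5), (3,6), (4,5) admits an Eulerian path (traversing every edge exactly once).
No (4 vertices have odd degree: {1, 2, 5, 6}; Eulerian path requires 0 or 2)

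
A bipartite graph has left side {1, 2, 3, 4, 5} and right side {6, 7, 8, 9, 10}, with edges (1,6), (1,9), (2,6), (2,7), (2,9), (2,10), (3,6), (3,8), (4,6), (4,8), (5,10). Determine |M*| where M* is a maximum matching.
5 (matching: (1,9), (2,7), (3,8), (4,6), (5,10); upper bound min(|L|,|R|) = min(5,5) = 5)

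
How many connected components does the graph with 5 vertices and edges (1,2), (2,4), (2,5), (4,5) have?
2 (components: {1, 2, 4, 5}, {3})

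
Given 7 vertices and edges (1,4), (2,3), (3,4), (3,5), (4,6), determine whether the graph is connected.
No, it has 2 components: {1, 2, 3, 4, 5, 6}, {7}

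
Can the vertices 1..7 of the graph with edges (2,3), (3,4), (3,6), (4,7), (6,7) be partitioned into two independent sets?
Yes. Partition: {1, 2, 4, 5, 6}, {3, 7}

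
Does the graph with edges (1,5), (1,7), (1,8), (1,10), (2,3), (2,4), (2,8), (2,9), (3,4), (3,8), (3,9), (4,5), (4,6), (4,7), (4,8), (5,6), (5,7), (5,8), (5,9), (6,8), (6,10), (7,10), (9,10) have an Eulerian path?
Yes — and in fact it has an Eulerian circuit (the graph is connected and all 10 vertices have even degree)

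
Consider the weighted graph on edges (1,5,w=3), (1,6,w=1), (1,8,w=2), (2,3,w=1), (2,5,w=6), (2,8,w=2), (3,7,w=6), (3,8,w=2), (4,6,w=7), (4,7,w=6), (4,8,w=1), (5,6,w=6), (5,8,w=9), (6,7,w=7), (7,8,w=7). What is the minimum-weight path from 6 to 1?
1 (path: 6 -> 1; weights 1 = 1)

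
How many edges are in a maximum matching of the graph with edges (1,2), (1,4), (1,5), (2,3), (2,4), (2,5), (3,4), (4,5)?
2 (matching: (1,4), (2,5); upper bound floor(n/2) = floor(5/2) = 2)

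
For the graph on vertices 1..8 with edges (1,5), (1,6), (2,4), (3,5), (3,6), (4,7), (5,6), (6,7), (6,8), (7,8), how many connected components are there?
1 (components: {1, 2, 3, 4, 5, 6, 7, 8})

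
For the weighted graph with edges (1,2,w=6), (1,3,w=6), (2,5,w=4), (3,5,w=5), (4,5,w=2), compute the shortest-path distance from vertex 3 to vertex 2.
9 (path: 3 -> 5 -> 2; weights 5 + 4 = 9)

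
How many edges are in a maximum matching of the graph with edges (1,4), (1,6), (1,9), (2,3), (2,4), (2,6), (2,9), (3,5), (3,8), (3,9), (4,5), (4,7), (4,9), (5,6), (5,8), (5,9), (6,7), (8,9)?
4 (matching: (1,6), (3,5), (4,7), (8,9); upper bound floor(n/2) = floor(9/2) = 4)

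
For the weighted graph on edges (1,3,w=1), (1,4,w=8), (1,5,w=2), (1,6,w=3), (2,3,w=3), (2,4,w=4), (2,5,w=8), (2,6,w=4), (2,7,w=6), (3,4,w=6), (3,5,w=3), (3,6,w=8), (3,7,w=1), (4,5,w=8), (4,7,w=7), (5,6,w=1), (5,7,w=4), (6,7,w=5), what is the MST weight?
12 (MST edges: (1,3,w=1), (1,5,w=2), (2,3,w=3), (2,4,w=4), (3,7,w=1), (5,6,w=1); sum of weights 1 + 2 + 3 + 4 + 1 + 1 = 12)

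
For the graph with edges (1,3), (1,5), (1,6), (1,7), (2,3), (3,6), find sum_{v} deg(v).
12 (handshake: sum of degrees = 2|E| = 2 x 6 = 12)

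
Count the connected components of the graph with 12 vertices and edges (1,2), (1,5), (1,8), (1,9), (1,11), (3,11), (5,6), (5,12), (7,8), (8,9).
3 (components: {1, 2, 3, 5, 6, 7, 8, 9, 11, 12}, {4}, {10})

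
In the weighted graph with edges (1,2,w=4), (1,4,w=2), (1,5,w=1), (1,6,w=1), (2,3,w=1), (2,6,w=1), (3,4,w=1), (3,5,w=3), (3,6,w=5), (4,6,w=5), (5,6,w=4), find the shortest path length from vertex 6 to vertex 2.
1 (path: 6 -> 2; weights 1 = 1)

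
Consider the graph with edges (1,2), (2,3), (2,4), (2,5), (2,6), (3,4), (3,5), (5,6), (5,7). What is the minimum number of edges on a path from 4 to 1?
2 (path: 4 -> 2 -> 1, 2 edges)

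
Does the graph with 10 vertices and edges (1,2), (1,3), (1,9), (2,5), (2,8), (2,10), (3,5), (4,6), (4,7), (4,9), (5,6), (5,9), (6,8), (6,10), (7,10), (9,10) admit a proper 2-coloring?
Yes. Partition: {1, 4, 5, 8, 10}, {2, 3, 6, 7, 9}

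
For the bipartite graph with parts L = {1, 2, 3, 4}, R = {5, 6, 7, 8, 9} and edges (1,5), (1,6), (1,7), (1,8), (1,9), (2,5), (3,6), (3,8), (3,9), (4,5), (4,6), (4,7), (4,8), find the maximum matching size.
4 (matching: (1,9), (2,5), (3,8), (4,7); upper bound min(|L|,|R|) = min(4,5) = 4)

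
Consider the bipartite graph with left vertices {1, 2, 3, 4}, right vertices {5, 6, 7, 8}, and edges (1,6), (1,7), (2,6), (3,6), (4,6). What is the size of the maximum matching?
2 (matching: (1,7), (2,6); upper bound min(|L|,|R|) = min(4,4) = 4)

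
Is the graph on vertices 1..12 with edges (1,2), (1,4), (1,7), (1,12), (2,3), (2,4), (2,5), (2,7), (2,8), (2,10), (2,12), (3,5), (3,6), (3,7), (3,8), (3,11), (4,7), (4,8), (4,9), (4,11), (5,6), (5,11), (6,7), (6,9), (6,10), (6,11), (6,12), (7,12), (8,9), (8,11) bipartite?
No (odd cycle of length 3: 4 -> 1 -> 2 -> 4)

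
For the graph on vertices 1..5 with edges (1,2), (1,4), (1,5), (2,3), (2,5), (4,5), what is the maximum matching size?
2 (matching: (1,2), (4,5); upper bound floor(n/2) = floor(5/2) = 2)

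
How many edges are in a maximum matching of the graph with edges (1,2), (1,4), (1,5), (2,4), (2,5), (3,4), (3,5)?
2 (matching: (1,4), (2,5); upper bound floor(n/2) = floor(5/2) = 2)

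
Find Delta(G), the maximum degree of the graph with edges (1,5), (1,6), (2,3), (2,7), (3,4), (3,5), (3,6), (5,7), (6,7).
4 (attained at vertex 3)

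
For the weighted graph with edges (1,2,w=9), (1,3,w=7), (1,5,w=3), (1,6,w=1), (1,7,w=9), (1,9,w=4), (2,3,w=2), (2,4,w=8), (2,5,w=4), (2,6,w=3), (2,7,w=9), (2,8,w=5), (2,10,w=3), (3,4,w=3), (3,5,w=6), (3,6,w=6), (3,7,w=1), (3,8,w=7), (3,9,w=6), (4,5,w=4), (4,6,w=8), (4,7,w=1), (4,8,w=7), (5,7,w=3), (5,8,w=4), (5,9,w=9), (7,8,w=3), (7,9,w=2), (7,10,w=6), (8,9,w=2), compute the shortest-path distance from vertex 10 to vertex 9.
8 (path: 10 -> 7 -> 9; weights 6 + 2 = 8)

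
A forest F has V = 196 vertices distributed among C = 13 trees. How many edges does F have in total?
183 (Each of the 13 component trees on V_i vertices has V_i - 1 edges; summing gives V - C = 196 - 13 = 183)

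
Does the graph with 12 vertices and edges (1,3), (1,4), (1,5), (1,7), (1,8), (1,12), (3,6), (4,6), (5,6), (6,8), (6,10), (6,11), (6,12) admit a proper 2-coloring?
Yes. Partition: {1, 2, 6, 9}, {3, 4, 5, 7, 8, 10, 11, 12}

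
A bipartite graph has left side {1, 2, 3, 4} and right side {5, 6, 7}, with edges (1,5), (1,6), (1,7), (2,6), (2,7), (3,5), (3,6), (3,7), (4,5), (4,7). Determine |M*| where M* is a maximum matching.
3 (matching: (1,7), (2,6), (3,5); upper bound min(|L|,|R|) = min(4,3) = 3)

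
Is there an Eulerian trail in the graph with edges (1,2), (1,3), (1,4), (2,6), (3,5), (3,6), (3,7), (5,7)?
Yes (the graph is connected and exactly 2 vertices have odd degree: {1, 4}; any Eulerian path must start and end at those)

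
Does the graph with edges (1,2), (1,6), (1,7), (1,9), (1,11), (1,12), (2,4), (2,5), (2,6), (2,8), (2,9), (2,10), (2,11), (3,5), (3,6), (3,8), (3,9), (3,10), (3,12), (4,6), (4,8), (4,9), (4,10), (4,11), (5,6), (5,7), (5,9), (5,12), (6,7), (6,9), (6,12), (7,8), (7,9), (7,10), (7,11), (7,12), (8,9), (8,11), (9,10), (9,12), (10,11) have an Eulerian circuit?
Yes (the graph is connected and all 12 vertices have even degree)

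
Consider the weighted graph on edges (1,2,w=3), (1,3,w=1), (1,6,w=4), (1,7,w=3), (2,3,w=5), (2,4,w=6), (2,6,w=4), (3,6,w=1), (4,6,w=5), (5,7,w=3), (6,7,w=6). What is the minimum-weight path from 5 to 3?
7 (path: 5 -> 7 -> 1 -> 3; weights 3 + 3 + 1 = 7)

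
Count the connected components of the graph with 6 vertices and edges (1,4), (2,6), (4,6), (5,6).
2 (components: {1, 2, 4, 5, 6}, {3})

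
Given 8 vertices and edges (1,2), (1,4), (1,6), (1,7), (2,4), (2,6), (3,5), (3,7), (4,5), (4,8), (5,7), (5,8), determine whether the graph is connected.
Yes (BFS from 1 visits [1, 2, 4, 6, 7, 5, 8, 3] — all 8 vertices reached)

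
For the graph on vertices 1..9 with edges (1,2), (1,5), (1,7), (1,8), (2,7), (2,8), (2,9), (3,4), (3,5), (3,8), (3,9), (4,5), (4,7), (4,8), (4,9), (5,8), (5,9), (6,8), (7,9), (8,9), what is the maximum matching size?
4 (matching: (1,7), (2,9), (3,5), (6,8); upper bound floor(n/2) = floor(9/2) = 4)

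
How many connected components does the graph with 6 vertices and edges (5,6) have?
5 (components: {1}, {2}, {3}, {4}, {5, 6})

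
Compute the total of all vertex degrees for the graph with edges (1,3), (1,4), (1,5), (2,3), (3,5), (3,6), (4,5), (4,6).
16 (handshake: sum of degrees = 2|E| = 2 x 8 = 16)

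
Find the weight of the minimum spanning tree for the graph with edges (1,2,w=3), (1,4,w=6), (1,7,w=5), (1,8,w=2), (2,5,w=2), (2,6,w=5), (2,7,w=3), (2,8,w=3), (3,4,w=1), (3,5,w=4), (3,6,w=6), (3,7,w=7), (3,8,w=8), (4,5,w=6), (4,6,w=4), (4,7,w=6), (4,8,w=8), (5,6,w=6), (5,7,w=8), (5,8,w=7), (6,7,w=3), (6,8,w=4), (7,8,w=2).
17 (MST edges: (1,2,w=3), (1,8,w=2), (2,5,w=2), (3,4,w=1), (3,5,w=4), (6,7,w=3), (7,8,w=2); sum of weights 3 + 2 + 2 + 1 + 4 + 3 + 2 = 17)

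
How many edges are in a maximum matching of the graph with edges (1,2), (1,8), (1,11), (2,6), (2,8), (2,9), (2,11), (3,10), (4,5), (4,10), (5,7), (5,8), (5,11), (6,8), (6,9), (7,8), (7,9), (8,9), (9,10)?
5 (matching: (1,8), (2,11), (4,10), (5,7), (6,9); upper bound floor(n/2) = floor(11/2) = 5)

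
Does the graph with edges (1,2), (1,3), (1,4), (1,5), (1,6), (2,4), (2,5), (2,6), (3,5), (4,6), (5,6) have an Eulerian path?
Yes (the graph is connected and exactly 2 vertices have odd degree: {1, 4}; any Eulerian path must start and end at those)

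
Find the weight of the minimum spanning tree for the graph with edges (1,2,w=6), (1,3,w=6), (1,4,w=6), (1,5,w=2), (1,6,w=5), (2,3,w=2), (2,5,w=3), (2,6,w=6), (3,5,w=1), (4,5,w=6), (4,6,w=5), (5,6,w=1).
11 (MST edges: (1,5,w=2), (2,3,w=2), (3,5,w=1), (4,6,w=5), (5,6,w=1); sum of weights 2 + 2 + 1 + 5 + 1 = 11)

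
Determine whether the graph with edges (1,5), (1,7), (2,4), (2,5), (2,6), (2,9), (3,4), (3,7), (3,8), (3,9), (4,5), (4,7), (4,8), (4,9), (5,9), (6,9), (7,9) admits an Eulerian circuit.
Yes (the graph is connected and all 9 vertices have even degree)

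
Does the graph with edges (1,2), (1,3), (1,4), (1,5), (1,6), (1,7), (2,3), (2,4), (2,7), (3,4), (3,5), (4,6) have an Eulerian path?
Yes — and in fact it has an Eulerian circuit (the graph is connected and all 7 vertices have even degree)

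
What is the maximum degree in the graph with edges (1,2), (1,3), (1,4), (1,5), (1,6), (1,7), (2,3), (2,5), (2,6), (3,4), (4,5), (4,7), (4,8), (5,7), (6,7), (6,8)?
6 (attained at vertex 1)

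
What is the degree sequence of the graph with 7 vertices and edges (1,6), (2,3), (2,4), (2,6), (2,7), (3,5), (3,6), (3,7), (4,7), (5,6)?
[4, 4, 4, 3, 2, 2, 1] (degrees: deg(1)=1, deg(2)=4, deg(3)=4, deg(4)=2, deg(5)=2, deg(6)=4, deg(7)=3)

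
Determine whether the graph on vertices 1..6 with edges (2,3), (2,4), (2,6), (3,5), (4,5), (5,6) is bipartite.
Yes. Partition: {1, 2, 5}, {3, 4, 6}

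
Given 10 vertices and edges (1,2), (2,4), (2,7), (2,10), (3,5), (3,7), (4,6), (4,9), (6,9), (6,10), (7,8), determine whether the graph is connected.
Yes (BFS from 1 visits [1, 2, 4, 7, 10, 6, 9, 3, 8, 5] — all 10 vertices reached)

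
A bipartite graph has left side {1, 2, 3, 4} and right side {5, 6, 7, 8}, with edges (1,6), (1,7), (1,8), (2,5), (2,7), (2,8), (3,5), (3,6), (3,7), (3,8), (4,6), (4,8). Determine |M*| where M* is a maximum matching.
4 (matching: (1,8), (2,7), (3,5), (4,6); upper bound min(|L|,|R|) = min(4,4) = 4)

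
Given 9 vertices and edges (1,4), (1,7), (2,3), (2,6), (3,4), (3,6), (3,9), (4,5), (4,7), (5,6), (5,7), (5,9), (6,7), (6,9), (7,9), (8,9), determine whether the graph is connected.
Yes (BFS from 1 visits [1, 4, 7, 3, 5, 6, 9, 2, 8] — all 9 vertices reached)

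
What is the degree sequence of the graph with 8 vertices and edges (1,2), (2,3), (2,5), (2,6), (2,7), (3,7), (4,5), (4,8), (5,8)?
[5, 3, 2, 2, 2, 2, 1, 1] (degrees: deg(1)=1, deg(2)=5, deg(3)=2, deg(4)=2, deg(5)=3, deg(6)=1, deg(7)=2, deg(8)=2)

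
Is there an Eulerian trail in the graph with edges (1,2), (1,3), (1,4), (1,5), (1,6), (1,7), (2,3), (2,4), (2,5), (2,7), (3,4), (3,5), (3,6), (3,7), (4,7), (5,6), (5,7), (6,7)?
Yes (the graph is connected and exactly 2 vertices have odd degree: {2, 5}; any Eulerian path must start and end at those)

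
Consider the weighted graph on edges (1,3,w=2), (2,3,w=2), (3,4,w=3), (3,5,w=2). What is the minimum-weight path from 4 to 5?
5 (path: 4 -> 3 -> 5; weights 3 + 2 = 5)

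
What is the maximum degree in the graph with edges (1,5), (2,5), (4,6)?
2 (attained at vertex 5)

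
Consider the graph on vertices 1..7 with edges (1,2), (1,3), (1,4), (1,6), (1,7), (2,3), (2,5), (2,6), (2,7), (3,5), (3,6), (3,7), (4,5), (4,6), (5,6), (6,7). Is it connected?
Yes (BFS from 1 visits [1, 2, 3, 4, 6, 7, 5] — all 7 vertices reached)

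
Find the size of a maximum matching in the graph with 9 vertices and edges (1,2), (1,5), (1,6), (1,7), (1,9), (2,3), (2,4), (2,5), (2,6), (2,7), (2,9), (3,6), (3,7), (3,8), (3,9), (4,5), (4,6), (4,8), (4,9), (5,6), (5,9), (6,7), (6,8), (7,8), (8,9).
4 (matching: (1,9), (2,7), (4,5), (6,8); upper bound floor(n/2) = floor(9/2) = 4)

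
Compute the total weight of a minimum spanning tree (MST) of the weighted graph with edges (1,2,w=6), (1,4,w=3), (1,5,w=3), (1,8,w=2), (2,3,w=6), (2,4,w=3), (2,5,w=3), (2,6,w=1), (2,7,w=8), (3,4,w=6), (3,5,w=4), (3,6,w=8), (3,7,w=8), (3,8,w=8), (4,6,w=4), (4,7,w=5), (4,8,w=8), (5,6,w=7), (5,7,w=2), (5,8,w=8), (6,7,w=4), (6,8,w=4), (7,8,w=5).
18 (MST edges: (1,4,w=3), (1,5,w=3), (1,8,w=2), (2,4,w=3), (2,6,w=1), (3,5,w=4), (5,7,w=2); sum of weights 3 + 3 + 2 + 3 + 1 + 4 + 2 = 18)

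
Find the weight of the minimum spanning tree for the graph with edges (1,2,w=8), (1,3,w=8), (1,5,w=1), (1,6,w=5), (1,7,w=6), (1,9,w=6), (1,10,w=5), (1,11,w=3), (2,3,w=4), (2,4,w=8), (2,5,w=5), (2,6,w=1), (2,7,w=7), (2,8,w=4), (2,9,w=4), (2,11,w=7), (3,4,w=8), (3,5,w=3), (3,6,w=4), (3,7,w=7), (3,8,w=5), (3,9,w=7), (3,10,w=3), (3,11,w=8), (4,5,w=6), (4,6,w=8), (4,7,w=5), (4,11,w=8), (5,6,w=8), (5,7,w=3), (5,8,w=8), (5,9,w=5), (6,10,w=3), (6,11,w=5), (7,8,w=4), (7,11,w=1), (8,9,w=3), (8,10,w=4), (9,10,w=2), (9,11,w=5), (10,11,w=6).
25 (MST edges: (1,5,w=1), (1,11,w=3), (2,6,w=1), (3,5,w=3), (3,10,w=3), (4,7,w=5), (6,10,w=3), (7,11,w=1), (8,9,w=3), (9,10,w=2); sum of weights 1 + 3 + 1 + 3 + 3 + 5 + 3 + 1 + 3 + 2 = 25)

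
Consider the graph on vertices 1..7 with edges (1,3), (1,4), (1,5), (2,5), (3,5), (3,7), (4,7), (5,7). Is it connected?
No, it has 2 components: {1, 2, 3, 4, 5, 7}, {6}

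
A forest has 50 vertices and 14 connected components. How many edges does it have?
36 (Each of the 14 component trees on V_i vertices has V_i - 1 edges; summing gives V - C = 50 - 14 = 36)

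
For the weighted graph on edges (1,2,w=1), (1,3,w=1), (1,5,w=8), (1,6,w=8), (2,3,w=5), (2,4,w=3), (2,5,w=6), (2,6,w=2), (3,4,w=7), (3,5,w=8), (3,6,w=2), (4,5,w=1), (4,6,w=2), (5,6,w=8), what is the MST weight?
7 (MST edges: (1,2,w=1), (1,3,w=1), (2,6,w=2), (4,5,w=1), (4,6,w=2); sum of weights 1 + 1 + 2 + 1 + 2 = 7)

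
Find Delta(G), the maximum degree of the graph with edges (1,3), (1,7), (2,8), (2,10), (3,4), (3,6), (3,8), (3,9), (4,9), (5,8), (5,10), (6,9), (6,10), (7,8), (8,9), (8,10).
6 (attained at vertex 8)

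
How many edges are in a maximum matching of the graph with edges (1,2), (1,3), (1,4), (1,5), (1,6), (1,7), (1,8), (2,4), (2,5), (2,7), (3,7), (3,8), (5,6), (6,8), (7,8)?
4 (matching: (1,8), (2,4), (3,7), (5,6); upper bound floor(n/2) = floor(8/2) = 4)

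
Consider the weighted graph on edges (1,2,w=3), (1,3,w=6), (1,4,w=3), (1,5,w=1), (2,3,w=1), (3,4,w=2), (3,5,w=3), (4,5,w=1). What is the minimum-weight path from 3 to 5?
3 (path: 3 -> 5; weights 3 = 3)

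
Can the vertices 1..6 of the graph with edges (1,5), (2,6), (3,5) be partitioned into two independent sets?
Yes. Partition: {1, 2, 3, 4}, {5, 6}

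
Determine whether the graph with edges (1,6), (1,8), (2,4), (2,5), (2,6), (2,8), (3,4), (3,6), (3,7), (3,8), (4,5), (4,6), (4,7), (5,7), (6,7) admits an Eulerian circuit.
No (4 vertices have odd degree: {4, 5, 6, 8}; Eulerian circuit requires 0)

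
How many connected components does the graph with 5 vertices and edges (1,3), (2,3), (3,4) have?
2 (components: {1, 2, 3, 4}, {5})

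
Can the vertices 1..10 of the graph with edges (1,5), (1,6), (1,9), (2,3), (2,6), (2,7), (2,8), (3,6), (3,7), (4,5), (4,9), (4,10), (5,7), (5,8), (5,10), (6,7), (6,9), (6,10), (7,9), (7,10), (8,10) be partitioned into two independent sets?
No (odd cycle of length 3: 9 -> 1 -> 6 -> 9)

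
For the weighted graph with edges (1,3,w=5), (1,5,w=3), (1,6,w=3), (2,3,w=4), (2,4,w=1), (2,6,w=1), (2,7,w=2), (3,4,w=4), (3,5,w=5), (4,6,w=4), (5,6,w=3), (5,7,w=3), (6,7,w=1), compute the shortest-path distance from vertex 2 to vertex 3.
4 (path: 2 -> 3; weights 4 = 4)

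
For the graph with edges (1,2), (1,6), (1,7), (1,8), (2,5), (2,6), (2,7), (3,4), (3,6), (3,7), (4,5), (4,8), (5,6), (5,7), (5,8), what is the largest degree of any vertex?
5 (attained at vertex 5)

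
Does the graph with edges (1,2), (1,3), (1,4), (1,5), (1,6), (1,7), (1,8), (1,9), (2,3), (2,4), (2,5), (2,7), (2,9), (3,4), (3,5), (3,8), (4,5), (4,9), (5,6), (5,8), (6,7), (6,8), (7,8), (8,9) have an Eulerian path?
Yes (the graph is connected and exactly 2 vertices have odd degree: {3, 4}; any Eulerian path must start and end at those)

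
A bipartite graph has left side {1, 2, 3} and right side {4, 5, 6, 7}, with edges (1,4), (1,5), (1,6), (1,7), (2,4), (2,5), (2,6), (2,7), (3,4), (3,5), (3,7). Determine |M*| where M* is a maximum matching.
3 (matching: (1,7), (2,6), (3,5); upper bound min(|L|,|R|) = min(3,4) = 3)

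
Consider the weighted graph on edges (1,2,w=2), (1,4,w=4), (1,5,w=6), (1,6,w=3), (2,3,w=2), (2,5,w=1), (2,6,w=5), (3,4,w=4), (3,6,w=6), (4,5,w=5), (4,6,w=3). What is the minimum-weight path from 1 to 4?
4 (path: 1 -> 4; weights 4 = 4)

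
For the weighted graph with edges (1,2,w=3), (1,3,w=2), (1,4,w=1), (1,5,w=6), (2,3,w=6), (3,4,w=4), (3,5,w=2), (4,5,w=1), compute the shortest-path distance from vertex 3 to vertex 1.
2 (path: 3 -> 1; weights 2 = 2)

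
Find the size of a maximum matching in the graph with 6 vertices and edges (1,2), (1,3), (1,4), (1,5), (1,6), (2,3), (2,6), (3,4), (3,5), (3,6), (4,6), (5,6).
3 (matching: (1,5), (2,3), (4,6); upper bound floor(n/2) = floor(6/2) = 3)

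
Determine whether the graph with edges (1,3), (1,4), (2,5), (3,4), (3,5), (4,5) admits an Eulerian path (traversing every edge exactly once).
No (4 vertices have odd degree: {2, 3, 4, 5}; Eulerian path requires 0 or 2)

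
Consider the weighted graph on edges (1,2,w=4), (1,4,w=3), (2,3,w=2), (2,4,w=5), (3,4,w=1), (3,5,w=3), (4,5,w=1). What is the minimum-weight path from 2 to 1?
4 (path: 2 -> 1; weights 4 = 4)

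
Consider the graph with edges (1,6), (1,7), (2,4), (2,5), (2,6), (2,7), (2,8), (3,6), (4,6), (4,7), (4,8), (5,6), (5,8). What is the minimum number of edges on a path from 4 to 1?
2 (path: 4 -> 7 -> 1, 2 edges)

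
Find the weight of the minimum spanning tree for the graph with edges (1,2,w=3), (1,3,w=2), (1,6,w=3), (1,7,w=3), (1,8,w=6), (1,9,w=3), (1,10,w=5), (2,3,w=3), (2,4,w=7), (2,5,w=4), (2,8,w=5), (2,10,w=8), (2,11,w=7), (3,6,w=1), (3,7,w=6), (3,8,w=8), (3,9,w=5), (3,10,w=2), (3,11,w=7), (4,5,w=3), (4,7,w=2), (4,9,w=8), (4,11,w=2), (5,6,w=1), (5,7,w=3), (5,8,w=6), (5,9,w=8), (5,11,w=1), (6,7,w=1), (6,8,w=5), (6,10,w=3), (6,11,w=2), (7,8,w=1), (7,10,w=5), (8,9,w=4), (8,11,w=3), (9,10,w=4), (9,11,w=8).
17 (MST edges: (1,2,w=3), (1,3,w=2), (1,9,w=3), (3,6,w=1), (3,10,w=2), (4,7,w=2), (5,6,w=1), (5,11,w=1), (6,7,w=1), (7,8,w=1); sum of weights 3 + 2 + 3 + 1 + 2 + 2 + 1 + 1 + 1 + 1 = 17)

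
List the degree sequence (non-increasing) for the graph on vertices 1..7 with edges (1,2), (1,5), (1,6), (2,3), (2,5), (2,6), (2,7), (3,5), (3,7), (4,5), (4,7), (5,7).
[5, 5, 4, 3, 3, 2, 2] (degrees: deg(1)=3, deg(2)=5, deg(3)=3, deg(4)=2, deg(5)=5, deg(6)=2, deg(7)=4)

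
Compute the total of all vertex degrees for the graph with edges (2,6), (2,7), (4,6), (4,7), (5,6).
10 (handshake: sum of degrees = 2|E| = 2 x 5 = 10)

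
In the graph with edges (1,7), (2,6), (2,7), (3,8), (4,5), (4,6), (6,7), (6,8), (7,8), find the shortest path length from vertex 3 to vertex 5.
4 (path: 3 -> 8 -> 6 -> 4 -> 5, 4 edges)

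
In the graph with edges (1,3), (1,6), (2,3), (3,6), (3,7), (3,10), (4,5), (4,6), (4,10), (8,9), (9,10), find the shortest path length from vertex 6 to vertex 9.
3 (path: 6 -> 3 -> 10 -> 9, 3 edges)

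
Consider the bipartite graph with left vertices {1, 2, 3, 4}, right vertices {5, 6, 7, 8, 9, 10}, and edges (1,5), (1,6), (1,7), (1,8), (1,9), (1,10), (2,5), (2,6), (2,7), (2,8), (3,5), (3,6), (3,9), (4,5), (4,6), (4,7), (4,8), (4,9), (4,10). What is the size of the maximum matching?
4 (matching: (1,10), (2,8), (3,9), (4,7); upper bound min(|L|,|R|) = min(4,6) = 4)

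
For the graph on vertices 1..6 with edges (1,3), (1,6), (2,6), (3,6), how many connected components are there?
3 (components: {1, 2, 3, 6}, {4}, {5})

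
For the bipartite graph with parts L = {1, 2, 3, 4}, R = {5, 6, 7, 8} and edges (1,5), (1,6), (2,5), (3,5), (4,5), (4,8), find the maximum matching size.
3 (matching: (1,6), (2,5), (4,8); upper bound min(|L|,|R|) = min(4,4) = 4)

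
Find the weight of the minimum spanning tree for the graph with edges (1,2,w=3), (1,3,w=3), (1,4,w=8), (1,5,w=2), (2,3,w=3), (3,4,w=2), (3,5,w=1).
8 (MST edges: (1,2,w=3), (1,5,w=2), (3,4,w=2), (3,5,w=1); sum of weights 3 + 2 + 2 + 1 = 8)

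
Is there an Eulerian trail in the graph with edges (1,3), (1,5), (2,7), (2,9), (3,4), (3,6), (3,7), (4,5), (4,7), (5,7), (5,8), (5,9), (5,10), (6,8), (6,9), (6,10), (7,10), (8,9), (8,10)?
Yes (the graph is connected and exactly 2 vertices have odd degree: {4, 7}; any Eulerian path must start and end at those)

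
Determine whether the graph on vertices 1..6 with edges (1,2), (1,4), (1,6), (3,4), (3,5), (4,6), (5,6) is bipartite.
No (odd cycle of length 3: 6 -> 1 -> 4 -> 6)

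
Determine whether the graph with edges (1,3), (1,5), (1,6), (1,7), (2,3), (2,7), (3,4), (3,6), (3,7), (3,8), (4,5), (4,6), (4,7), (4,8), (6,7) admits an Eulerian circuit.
No (2 vertices have odd degree: {4, 7}; Eulerian circuit requires 0)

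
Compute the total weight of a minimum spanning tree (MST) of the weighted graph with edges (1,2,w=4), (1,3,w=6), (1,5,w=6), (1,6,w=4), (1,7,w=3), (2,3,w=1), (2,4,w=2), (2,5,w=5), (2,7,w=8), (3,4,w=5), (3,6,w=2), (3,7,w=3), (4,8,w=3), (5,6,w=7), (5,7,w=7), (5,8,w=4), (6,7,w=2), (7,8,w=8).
17 (MST edges: (1,7,w=3), (2,3,w=1), (2,4,w=2), (3,6,w=2), (4,8,w=3), (5,8,w=4), (6,7,w=2); sum of weights 3 + 1 + 2 + 2 + 3 + 4 + 2 = 17)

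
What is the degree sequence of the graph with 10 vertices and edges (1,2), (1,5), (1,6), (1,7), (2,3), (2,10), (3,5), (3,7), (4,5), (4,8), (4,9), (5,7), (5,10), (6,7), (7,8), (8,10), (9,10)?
[5, 5, 4, 4, 3, 3, 3, 3, 2, 2] (degrees: deg(1)=4, deg(2)=3, deg(3)=3, deg(4)=3, deg(5)=5, deg(6)=2, deg(7)=5, deg(8)=3, deg(9)=2, deg(10)=4)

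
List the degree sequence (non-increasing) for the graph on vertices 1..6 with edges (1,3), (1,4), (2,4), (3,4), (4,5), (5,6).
[4, 2, 2, 2, 1, 1] (degrees: deg(1)=2, deg(2)=1, deg(3)=2, deg(4)=4, deg(5)=2, deg(6)=1)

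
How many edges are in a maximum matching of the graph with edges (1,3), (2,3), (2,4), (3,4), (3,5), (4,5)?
2 (matching: (1,3), (4,5); upper bound floor(n/2) = floor(5/2) = 2)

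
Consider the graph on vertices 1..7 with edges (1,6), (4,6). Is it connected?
No, it has 5 components: {1, 4, 6}, {2}, {3}, {5}, {7}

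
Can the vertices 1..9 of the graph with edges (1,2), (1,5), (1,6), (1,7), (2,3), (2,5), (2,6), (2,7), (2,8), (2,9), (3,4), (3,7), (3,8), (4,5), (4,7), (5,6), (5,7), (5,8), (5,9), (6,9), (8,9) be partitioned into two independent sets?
No (odd cycle of length 3: 5 -> 1 -> 2 -> 5)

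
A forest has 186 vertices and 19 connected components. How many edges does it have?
167 (Each of the 19 component trees on V_i vertices has V_i - 1 edges; summing gives V - C = 186 - 19 = 167)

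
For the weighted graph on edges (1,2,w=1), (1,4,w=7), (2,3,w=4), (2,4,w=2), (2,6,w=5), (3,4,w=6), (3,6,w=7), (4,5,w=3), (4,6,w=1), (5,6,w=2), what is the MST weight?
10 (MST edges: (1,2,w=1), (2,3,w=4), (2,4,w=2), (4,6,w=1), (5,6,w=2); sum of weights 1 + 4 + 2 + 1 + 2 = 10)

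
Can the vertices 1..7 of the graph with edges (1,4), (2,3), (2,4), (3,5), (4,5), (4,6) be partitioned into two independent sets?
Yes. Partition: {1, 2, 5, 6, 7}, {3, 4}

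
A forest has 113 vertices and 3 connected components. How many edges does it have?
110 (Each of the 3 component trees on V_i vertices has V_i - 1 edges; summing gives V - C = 113 - 3 = 110)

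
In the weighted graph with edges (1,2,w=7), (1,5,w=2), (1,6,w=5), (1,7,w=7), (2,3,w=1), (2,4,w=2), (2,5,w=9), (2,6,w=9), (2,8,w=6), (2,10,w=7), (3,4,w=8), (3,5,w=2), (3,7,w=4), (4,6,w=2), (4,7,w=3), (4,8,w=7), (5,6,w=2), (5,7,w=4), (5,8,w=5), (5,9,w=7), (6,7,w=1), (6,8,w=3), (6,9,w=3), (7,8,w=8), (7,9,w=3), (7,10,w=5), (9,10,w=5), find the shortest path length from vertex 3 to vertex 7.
4 (path: 3 -> 7; weights 4 = 4)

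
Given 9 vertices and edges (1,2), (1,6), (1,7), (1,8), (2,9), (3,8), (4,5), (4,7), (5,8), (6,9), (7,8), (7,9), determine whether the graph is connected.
Yes (BFS from 1 visits [1, 2, 6, 7, 8, 9, 4, 3, 5] — all 9 vertices reached)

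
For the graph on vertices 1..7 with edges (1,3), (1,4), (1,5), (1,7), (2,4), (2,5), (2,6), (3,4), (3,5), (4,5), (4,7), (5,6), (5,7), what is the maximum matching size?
3 (matching: (1,4), (2,6), (5,7); upper bound floor(n/2) = floor(7/2) = 3)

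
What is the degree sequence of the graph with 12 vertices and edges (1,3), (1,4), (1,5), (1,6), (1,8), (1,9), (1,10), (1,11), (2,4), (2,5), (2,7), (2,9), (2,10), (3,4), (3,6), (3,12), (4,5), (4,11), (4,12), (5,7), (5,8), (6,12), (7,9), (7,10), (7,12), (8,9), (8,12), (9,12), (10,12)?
[8, 7, 6, 5, 5, 5, 5, 4, 4, 4, 3, 2] (degrees: deg(1)=8, deg(2)=5, deg(3)=4, deg(4)=6, deg(5)=5, deg(6)=3, deg(7)=5, deg(8)=4, deg(9)=5, deg(10)=4, deg(11)=2, deg(12)=7)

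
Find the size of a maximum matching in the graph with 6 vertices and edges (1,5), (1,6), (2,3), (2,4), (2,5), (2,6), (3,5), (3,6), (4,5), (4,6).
3 (matching: (1,6), (2,3), (4,5); upper bound floor(n/2) = floor(6/2) = 3)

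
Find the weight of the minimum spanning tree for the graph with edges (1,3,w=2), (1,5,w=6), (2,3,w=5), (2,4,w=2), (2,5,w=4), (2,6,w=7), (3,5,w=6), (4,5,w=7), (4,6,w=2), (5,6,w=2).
13 (MST edges: (1,3,w=2), (2,3,w=5), (2,4,w=2), (4,6,w=2), (5,6,w=2); sum of weights 2 + 5 + 2 + 2 + 2 = 13)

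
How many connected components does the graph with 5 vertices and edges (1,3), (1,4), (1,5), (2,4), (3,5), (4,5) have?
1 (components: {1, 2, 3, 4, 5})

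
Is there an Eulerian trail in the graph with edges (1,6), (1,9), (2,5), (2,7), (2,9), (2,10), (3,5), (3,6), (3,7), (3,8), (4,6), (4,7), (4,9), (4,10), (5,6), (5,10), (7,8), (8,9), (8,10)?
Yes — and in fact it has an Eulerian circuit (the graph is connected and all 10 vertices have even degree)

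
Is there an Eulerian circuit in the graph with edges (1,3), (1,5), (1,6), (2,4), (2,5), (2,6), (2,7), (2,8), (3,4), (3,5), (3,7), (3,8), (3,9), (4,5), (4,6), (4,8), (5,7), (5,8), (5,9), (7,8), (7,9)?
No (8 vertices have odd degree: {1, 2, 4, 5, 6, 7, 8, 9}; Eulerian circuit requires 0)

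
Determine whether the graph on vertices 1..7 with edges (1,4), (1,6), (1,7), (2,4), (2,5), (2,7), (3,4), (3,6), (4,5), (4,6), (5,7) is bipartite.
No (odd cycle of length 3: 6 -> 1 -> 4 -> 6)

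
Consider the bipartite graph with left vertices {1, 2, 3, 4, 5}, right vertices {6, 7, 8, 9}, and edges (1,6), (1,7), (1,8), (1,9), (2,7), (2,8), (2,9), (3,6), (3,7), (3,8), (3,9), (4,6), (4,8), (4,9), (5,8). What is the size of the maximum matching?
4 (matching: (1,9), (2,8), (3,7), (4,6); upper bound min(|L|,|R|) = min(5,4) = 4)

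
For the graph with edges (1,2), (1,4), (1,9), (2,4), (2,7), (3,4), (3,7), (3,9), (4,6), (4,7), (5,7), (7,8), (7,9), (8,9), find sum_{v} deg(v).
28 (handshake: sum of degrees = 2|E| = 2 x 14 = 28)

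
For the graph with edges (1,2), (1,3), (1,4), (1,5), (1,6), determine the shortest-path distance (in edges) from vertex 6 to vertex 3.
2 (path: 6 -> 1 -> 3, 2 edges)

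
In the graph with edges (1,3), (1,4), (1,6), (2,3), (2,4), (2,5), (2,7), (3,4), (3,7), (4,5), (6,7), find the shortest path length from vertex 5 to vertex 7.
2 (path: 5 -> 2 -> 7, 2 edges)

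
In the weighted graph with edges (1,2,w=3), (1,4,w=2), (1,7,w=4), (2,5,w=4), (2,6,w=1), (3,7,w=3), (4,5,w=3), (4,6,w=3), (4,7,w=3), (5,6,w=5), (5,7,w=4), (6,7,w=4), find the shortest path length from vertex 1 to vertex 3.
7 (path: 1 -> 7 -> 3; weights 4 + 3 = 7)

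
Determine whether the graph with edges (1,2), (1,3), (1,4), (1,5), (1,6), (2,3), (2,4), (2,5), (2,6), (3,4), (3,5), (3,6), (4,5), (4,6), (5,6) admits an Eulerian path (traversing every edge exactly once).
No (6 vertices have odd degree: {1, 2, 3, 4, 5, 6}; Eulerian path requires 0 or 2)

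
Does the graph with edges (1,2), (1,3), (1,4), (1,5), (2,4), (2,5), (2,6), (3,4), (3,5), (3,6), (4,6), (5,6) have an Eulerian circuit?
Yes (the graph is connected and all 6 vertices have even degree)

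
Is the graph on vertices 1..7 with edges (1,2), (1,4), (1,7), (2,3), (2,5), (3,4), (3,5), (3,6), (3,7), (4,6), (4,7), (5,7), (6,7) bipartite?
No (odd cycle of length 3: 4 -> 1 -> 7 -> 4)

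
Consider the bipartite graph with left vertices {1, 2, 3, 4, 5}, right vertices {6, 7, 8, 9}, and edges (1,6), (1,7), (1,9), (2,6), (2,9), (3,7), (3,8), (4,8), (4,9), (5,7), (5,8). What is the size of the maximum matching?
4 (matching: (1,9), (2,6), (3,8), (5,7); upper bound min(|L|,|R|) = min(5,4) = 4)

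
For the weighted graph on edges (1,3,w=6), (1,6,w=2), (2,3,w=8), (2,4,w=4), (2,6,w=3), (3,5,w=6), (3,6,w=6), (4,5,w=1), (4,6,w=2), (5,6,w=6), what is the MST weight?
14 (MST edges: (1,3,w=6), (1,6,w=2), (2,6,w=3), (4,5,w=1), (4,6,w=2); sum of weights 6 + 2 + 3 + 1 + 2 = 14)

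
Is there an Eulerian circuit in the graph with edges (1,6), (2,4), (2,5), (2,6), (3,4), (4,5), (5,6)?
No (6 vertices have odd degree: {1, 2, 3, 4, 5, 6}; Eulerian circuit requires 0)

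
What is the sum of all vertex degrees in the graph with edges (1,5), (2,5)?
4 (handshake: sum of degrees = 2|E| = 2 x 2 = 4)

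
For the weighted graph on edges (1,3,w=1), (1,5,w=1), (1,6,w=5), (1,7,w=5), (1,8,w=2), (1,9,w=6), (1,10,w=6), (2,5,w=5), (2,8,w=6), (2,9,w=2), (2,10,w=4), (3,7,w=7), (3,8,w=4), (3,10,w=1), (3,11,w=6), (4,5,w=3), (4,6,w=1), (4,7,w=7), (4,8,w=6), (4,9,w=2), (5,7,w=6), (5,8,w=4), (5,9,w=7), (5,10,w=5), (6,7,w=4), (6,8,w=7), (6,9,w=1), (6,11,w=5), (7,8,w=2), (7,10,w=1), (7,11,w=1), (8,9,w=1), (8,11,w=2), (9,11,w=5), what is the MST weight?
12 (MST edges: (1,3,w=1), (1,5,w=1), (1,8,w=2), (2,9,w=2), (3,10,w=1), (4,6,w=1), (6,9,w=1), (7,10,w=1), (7,11,w=1), (8,9,w=1); sum of weights 1 + 1 + 2 + 2 + 1 + 1 + 1 + 1 + 1 + 1 = 12)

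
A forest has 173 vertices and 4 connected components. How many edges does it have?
169 (Each of the 4 component trees on V_i vertices has V_i - 1 edges; summing gives V - C = 173 - 4 = 169)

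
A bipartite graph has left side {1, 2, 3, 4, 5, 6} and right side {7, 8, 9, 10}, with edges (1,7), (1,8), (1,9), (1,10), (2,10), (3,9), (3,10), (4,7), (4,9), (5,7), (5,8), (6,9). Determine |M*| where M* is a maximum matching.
4 (matching: (1,10), (3,9), (4,7), (5,8); upper bound min(|L|,|R|) = min(6,4) = 4)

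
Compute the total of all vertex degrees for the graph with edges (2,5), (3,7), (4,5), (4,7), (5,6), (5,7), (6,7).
14 (handshake: sum of degrees = 2|E| = 2 x 7 = 14)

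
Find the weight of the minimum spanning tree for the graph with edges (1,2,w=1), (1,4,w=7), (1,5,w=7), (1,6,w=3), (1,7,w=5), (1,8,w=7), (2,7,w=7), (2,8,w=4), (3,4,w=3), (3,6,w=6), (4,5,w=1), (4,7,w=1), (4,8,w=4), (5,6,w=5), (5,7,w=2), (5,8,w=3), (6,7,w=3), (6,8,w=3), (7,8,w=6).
15 (MST edges: (1,2,w=1), (1,6,w=3), (3,4,w=3), (4,5,w=1), (4,7,w=1), (5,8,w=3), (6,7,w=3); sum of weights 1 + 3 + 3 + 1 + 1 + 3 + 3 = 15)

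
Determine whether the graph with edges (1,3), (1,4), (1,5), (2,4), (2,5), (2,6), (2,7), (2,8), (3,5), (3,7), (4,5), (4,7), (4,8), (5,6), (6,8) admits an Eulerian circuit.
No (8 vertices have odd degree: {1, 2, 3, 4, 5, 6, 7, 8}; Eulerian circuit requires 0)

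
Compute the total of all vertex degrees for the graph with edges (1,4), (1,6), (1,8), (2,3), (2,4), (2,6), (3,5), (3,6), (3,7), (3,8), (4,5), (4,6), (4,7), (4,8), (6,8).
30 (handshake: sum of degrees = 2|E| = 2 x 15 = 30)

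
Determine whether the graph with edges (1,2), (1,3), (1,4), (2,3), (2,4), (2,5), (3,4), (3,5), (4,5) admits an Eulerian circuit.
No (2 vertices have odd degree: {1, 5}; Eulerian circuit requires 0)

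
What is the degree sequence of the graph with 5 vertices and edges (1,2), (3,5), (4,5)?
[2, 1, 1, 1, 1] (degrees: deg(1)=1, deg(2)=1, deg(3)=1, deg(4)=1, deg(5)=2)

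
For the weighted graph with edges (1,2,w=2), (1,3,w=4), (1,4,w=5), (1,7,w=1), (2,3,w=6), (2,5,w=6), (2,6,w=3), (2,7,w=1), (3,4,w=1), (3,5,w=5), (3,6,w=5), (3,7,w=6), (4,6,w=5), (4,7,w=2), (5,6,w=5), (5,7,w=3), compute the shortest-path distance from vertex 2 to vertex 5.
4 (path: 2 -> 7 -> 5; weights 1 + 3 = 4)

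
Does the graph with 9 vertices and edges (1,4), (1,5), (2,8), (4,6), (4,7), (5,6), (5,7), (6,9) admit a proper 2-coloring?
Yes. Partition: {1, 2, 3, 6, 7}, {4, 5, 8, 9}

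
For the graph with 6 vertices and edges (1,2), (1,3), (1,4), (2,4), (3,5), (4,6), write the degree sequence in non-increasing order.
[3, 3, 2, 2, 1, 1] (degrees: deg(1)=3, deg(2)=2, deg(3)=2, deg(4)=3, deg(5)=1, deg(6)=1)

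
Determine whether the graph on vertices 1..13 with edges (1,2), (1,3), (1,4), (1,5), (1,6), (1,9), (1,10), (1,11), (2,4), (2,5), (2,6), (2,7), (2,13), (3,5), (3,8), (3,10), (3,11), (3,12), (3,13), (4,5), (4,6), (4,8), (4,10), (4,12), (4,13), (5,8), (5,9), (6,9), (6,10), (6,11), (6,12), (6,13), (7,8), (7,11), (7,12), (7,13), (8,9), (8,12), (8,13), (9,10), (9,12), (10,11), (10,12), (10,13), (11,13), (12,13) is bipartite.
No (odd cycle of length 3: 4 -> 1 -> 10 -> 4)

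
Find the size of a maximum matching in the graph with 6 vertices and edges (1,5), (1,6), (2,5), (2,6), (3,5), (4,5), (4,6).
2 (matching: (3,5), (4,6); upper bound floor(n/2) = floor(6/2) = 3)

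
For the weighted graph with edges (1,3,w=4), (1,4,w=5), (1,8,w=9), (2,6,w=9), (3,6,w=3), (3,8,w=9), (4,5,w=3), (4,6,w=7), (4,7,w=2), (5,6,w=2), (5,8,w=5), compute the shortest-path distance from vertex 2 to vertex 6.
9 (path: 2 -> 6; weights 9 = 9)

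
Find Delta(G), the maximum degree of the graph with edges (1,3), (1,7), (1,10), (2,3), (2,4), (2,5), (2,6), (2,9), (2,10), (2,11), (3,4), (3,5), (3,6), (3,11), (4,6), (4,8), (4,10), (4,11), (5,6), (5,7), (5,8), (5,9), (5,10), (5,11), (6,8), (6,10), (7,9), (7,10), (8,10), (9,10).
8 (attained at vertices 5, 10)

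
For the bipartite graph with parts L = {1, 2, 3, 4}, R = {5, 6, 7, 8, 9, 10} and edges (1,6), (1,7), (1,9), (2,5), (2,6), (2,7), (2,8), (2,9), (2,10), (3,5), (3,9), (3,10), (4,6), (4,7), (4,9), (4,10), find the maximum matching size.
4 (matching: (1,9), (2,8), (3,10), (4,7); upper bound min(|L|,|R|) = min(4,6) = 4)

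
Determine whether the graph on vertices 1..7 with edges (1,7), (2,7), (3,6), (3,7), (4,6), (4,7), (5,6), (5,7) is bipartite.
Yes. Partition: {1, 2, 3, 4, 5}, {6, 7}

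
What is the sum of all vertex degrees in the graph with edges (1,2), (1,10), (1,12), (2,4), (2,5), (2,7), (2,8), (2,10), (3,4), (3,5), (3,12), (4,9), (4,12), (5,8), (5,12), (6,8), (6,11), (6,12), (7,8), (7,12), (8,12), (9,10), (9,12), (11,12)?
48 (handshake: sum of degrees = 2|E| = 2 x 24 = 48)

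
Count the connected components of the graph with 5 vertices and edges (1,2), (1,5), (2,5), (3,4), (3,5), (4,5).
1 (components: {1, 2, 3, 4, 5})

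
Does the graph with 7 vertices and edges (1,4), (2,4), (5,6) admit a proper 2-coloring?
Yes. Partition: {1, 2, 3, 5, 7}, {4, 6}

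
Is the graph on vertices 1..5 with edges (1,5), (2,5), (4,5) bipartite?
Yes. Partition: {1, 2, 3, 4}, {5}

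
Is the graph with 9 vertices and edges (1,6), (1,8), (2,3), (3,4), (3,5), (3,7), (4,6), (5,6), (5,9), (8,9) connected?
Yes (BFS from 1 visits [1, 6, 8, 4, 5, 9, 3, 2, 7] — all 9 vertices reached)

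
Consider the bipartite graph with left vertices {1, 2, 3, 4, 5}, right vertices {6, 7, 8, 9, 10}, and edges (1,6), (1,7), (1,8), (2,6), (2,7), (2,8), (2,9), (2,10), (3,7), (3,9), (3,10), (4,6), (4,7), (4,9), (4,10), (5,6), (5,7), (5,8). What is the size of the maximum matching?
5 (matching: (1,8), (2,10), (3,9), (4,7), (5,6); upper bound min(|L|,|R|) = min(5,5) = 5)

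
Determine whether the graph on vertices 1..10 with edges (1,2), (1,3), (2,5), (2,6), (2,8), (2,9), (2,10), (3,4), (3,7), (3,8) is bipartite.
Yes. Partition: {1, 4, 5, 6, 7, 8, 9, 10}, {2, 3}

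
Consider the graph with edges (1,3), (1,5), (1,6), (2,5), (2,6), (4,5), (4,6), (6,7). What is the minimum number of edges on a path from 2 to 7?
2 (path: 2 -> 6 -> 7, 2 edges)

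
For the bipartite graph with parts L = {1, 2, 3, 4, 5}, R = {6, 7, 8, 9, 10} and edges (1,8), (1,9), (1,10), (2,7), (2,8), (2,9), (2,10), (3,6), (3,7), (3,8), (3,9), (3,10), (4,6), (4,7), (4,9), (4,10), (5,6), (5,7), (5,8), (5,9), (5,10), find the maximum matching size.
5 (matching: (1,10), (2,9), (3,8), (4,7), (5,6); upper bound min(|L|,|R|) = min(5,5) = 5)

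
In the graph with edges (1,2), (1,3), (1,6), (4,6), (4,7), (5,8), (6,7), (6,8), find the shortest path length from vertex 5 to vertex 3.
4 (path: 5 -> 8 -> 6 -> 1 -> 3, 4 edges)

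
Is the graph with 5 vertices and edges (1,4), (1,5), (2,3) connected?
No, it has 2 components: {1, 4, 5}, {2, 3}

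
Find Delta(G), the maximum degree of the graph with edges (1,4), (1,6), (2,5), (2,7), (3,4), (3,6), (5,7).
2 (attained at vertices 1, 2, 3, 4, 5, 6, 7)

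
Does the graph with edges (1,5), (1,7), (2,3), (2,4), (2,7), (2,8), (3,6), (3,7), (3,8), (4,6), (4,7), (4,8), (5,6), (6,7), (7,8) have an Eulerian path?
Yes — and in fact it has an Eulerian circuit (the graph is connected and all 8 vertices have even degree)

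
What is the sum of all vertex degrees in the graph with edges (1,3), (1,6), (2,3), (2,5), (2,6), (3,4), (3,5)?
14 (handshake: sum of degrees = 2|E| = 2 x 7 = 14)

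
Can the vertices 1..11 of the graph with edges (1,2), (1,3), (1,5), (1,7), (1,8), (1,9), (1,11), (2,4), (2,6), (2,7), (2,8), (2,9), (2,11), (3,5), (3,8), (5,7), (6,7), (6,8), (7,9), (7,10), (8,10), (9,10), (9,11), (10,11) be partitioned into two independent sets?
No (odd cycle of length 3: 11 -> 1 -> 2 -> 11)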